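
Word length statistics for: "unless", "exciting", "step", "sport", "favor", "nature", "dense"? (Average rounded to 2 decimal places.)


Lengths: "unless"=6, "exciting"=8, "step"=4, "sport"=5, "favor"=5, "nature"=6, "dense"=5
Sum = 39, Count = 7
Average = 39/7 = 5.57
= avg=5.57, min=4, max=8


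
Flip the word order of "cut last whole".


Original: "cut last whole"
Words (1..n): cut | last | whole
Reversed (n..1): whole | last | cut
Result = "whole last cut"


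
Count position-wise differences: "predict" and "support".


Comparing character by character (same length = 7):
  Pos 0: 'p' vs 's' !=
  Pos 1: 'r' vs 'u' !=
  Pos 2: 'e' vs 'p' !=
  Pos 3: 'd' vs 'p' !=
  Pos 4: 'i' vs 'o' !=
  Pos 5: 'c' vs 'r' !=
  Pos 6: 't' vs 't' =
Hamming distance = 6


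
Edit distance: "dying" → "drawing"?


Word 1: "dying" (length 5)
Word 2: "drawing" (length 7)
One optimal edit sequence (insert/delete/substitute each cost 1):
  1. keep 'd'
  2. insert 'r'  (+1)
  3. insert 'a'  (+1)
  4. substitute 'y' -> 'w'  (+1)
  5. keep 'i'
  6. keep 'n'
  7. keep 'g'
Total edit operations: 3
Edit distance = 3


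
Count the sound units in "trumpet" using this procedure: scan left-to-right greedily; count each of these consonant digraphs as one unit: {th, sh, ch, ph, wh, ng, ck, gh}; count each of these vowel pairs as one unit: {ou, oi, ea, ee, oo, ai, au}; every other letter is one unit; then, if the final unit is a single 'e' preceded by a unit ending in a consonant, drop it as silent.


Word: "trumpet" (7 letters)
Left-to-right scan:
  1. 't' (letter)
  2. 'r' (letter)
  3. 'u' (letter)
  4. 'm' (letter)
  5. 'p' (letter)
  6. 'e' (letter)
  7. 't' (letter)
Units from scan: 7
Sound units = 7 units


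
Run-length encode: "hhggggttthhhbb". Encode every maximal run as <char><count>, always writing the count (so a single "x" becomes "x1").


String: "hhggggttthhhbb"
Scanning for consecutive runs:
  'h' x 2
  'g' x 4
  't' x 3
  'h' x 3
  'b' x 2
RLE = "h2g4t3h3b2"


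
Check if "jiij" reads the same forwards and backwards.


Word: "jiij"
Reversed: "jiij"
Forward == Backward? jiij == jiij
Palindrome = Yes


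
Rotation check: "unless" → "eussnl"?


Word: "unless", Candidate: "eussnl"
Method: check if candidate is substring of word+word
"unlessunless" contains "eussnl"? No
Is rotation = No


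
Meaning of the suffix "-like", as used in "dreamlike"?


Suffix: -like
As in: dreamlike -> dream + -like
Meaning = resembling


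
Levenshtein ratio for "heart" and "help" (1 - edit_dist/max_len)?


Word 1: "heart" (length 5)
Word 2: "help" (length 4)
One optimal edit sequence:
  1. keep 'h'
  2. keep 'e'
  3. delete 'a'  (+1)
  4. substitute 'r' -> 'l'  (+1)
  5. substitute 't' -> 'p'  (+1)
Edit distance = 3
Max length = max(5, 4) = 5
Similarity = 1 - 3/5
= 0.4000


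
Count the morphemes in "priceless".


Word: "priceless"
Morphemes: price / -less
Each morpheme carries meaning
= 2 morphemes


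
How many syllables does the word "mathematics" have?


Word: "mathematics"
Syllable breakdown: math · e · mat · ics
Counting: 4 parts
= 4 syllables


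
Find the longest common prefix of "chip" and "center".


Word 1: "chip"
Word 2: "center"
Comparing from start:
  Pos 0: 'c' == 'c'
  Pos 1: 'h' != 'e' (stop)
LCP = "c" (length 1)


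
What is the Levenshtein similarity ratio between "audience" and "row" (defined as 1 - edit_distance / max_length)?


Word 1: "audience" (length 8)
Word 2: "row" (length 3)
One optimal edit sequence:
  1. delete 'a'  (+1)
  2. delete 'u'  (+1)
  3. delete 'd'  (+1)
  4. delete 'i'  (+1)
  5. delete 'e'  (+1)
  6. substitute 'n' -> 'r'  (+1)
  7. substitute 'c' -> 'o'  (+1)
  8. substitute 'e' -> 'w'  (+1)
Edit distance = 8
Max length = max(8, 3) = 8
Similarity = 1 - 8/8
= 0.0000


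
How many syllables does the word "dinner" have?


Word: "dinner"
Syllable breakdown: din / ner
Counting: 2 parts
= 2 syllables


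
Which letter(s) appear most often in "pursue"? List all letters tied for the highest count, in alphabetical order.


Word: "pursue"
Letter counts:
  'e': 1
  'p': 1
  'r': 1
  's': 1
  'u': 2
Maximum count = 2
Most frequent = 'u' (2 times each)


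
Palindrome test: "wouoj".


Word: "wouoj"
Reversed: "jouow"
Forward == Backward? wouoj != jouow
Palindrome = No


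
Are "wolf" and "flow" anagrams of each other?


Word 1: "wolf" → sorted: flow
Word 2: "flow" → sorted: flow
Same letters? flow == flow
Anagram = Yes


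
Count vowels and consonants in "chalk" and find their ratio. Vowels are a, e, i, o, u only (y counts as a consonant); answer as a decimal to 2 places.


Word: "chalk"
Vowels (a,e,i,o,u): 1
Consonants: 4
Ratio = 1/4
= 0.25


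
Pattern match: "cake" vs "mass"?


Pattern of "cake": [0, 1, 2, 3]
Pattern of "mass": [0, 1, 2, 2]
Patterns do not match
Same pattern = No


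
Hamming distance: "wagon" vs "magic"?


Comparing character by character (same length = 5):
  Pos 0: 'w' vs 'm' !=
  Pos 1: 'a' vs 'a' =
  Pos 2: 'g' vs 'g' =
  Pos 3: 'o' vs 'i' !=
  Pos 4: 'n' vs 'c' !=
Hamming distance = 3


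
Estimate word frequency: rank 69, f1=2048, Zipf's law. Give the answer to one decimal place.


Zipf's law: f(r) = f(1) / r
f(1) = 2048
f(69) = 2048 / 69
= 29.7 occurrences


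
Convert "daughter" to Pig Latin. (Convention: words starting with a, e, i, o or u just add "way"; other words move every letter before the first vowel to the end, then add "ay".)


Word: "daughter"
Starts with consonant(s) → move to end, add 'ay'
Consonant cluster: "d"
Pig Latin = "aughterday"


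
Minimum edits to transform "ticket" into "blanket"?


Word 1: "ticket" (length 6)
Word 2: "blanket" (length 7)
One optimal edit sequence (insert/delete/substitute each cost 1):
  1. insert 'b'  (+1)
  2. substitute 't' -> 'l'  (+1)
  3. substitute 'i' -> 'a'  (+1)
  4. substitute 'c' -> 'n'  (+1)
  5. keep 'k'
  6. keep 'e'
  7. keep 't'
Total edit operations: 4
Edit distance = 4


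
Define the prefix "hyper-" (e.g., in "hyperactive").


Prefix: hyper-
Example: hyperactive (hyper- + active)
Meaning = over / excessive


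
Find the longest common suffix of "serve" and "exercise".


Word 1: "serve"
Word 2: "exercise"
Comparing from end:
  Pos -1: 'e' == 'e'
  Pos -2: 'v' != 's' (stop)
LCS = "e" (length 1)


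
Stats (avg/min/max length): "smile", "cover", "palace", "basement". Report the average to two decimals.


Lengths: "smile"=5, "cover"=5, "palace"=6, "basement"=8
Sum = 24, Count = 4
Average = 24/4 = 6.00
= avg=6.00, min=5, max=8


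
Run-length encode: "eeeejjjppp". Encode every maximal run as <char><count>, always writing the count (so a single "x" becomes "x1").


String: "eeeejjjppp"
Scanning for consecutive runs:
  'e' x 4
  'j' x 3
  'p' x 3
RLE = "e4j3p3"


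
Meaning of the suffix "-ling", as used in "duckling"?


Suffix: -ling
Example: duckling = duck + -ling
Meaning = small / young


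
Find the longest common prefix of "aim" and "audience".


Word 1: "aim"
Word 2: "audience"
Comparing from start:
  Pos 0: 'a' == 'a'
  Pos 1: 'i' != 'u' (stop)
LCP = "a" (length 1)


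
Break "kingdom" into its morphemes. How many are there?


Word: "kingdom"
Morphemes: king | -dom
Each morpheme carries meaning
= 2 morphemes


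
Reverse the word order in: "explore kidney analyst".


Original: "explore kidney analyst"
Words (1..n): explore | kidney | analyst
Reversed (n..1): analyst | kidney | explore
Result = "analyst kidney explore"


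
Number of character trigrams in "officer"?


Word: "officer" (length 7)
Number of 3-grams = length - 3 + 1 = 7 - 3 + 1
= 5


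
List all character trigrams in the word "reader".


Word: "reader" (length 6)
Number of trigrams = 6 - 3 + 1 = 4
  Position 0: "rea"
  Position 1: "ead"
  Position 2: "ade"
  Position 3: "der"
Trigrams = "rea", "ead", "ade", "der"


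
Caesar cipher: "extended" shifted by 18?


Word: "extended"
Shift: 18
Each letter → (letter + shift) mod 26:
  'e' (4) + 18 = 22 → 'w'
  'x' (23) + 18 = 15 → 'p'
  't' (19) + 18 = 11 → 'l'
  'e' (4) + 18 = 22 → 'w'
  'n' (13) + 18 = 5 → 'f'
  'd' (3) + 18 = 21 → 'v'
  'e' (4) + 18 = 22 → 'w'
  'd' (3) + 18 = 21 → 'v'
Result = "wplwfvwv"


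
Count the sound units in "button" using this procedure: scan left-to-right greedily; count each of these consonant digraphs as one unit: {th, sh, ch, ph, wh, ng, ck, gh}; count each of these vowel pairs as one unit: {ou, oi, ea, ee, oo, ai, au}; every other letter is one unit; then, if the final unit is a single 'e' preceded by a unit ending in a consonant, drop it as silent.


Word: "button" (6 letters)
Left-to-right scan:
  (1) 'b' (letter)
  (2) 'u' (letter)
  (3) 't' (letter)
  (4) 't' (letter)
  (5) 'o' (letter)
  (6) 'n' (letter)
Units from scan: 6
Sound units = 6 units


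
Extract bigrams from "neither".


Word: "neither" (length 7)
Number of bigrams = 7 - 2 + 1 = 6
  Position 0: "ne"
  Position 1: "ei"
  Position 2: "it"
  Position 3: "th"
  Position 4: "he"
  Position 5: "er"
Bigrams = "ne", "ei", "it", "th", "he", "er"


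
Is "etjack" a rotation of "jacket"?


Word: "jacket", Candidate: "etjack"
Method: check if candidate is substring of word+word
"jacketjacket" contains "etjack"? Yes
Is rotation = Yes


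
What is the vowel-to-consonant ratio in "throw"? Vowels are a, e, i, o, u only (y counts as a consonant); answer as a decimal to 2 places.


Word: "throw"
Vowels (a,e,i,o,u): 1
Consonants: 4
Ratio = 1/4
= 0.25


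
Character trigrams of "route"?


Word: "route" (length 5)
Number of trigrams = 5 - 3 + 1 = 3
  Position 0: "rou"
  Position 1: "out"
  Position 2: "ute"
Trigrams = "rou", "out", "ute"


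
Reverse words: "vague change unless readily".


Original: "vague change unless readily"
Words (1..n): vague | change | unless | readily
Reversed (n..1): readily | unless | change | vague
Result = "readily unless change vague"


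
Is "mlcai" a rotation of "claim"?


Word: "claim", Candidate: "mlcai"
Method: check if candidate is substring of word+word
"claimclaim" contains "mlcai"? No
Is rotation = No


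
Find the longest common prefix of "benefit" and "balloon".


Word 1: "benefit"
Word 2: "balloon"
Comparing from start:
  Pos 0: 'b' == 'b'
  Pos 1: 'e' != 'a' (stop)
LCP = "b" (length 1)


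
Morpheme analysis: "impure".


Word: "impure"
Morphemes: im- + pure
Each morpheme carries meaning
= 2 morphemes


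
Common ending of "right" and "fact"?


Word 1: "right"
Word 2: "fact"
Comparing from end:
  Pos -1: 't' == 't'
  Pos -2: 'h' != 'c' (stop)
LCS = "t" (length 1)


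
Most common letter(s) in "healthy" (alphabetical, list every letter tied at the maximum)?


Word: "healthy"
Letter counts:
  'a': 1
  'e': 1
  'h': 2
  'l': 1
  't': 1
  'y': 1
Maximum count = 2
Most frequent = 'h' (2 times each)


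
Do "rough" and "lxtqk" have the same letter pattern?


Pattern of "rough": [0, 1, 2, 3, 4]
Pattern of "lxtqk": [0, 1, 2, 3, 4]
Patterns match
Same pattern = Yes


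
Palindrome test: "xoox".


Word: "xoox"
Reversed: "xoox"
Forward == Backward? xoox == xoox
Palindrome = Yes


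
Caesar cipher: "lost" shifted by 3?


Word: "lost"
Shift: 3
Each letter → (letter + shift) mod 26:
  'l' (11) + 3 = 14 → 'o'
  'o' (14) + 3 = 17 → 'r'
  's' (18) + 3 = 21 → 'v'
  't' (19) + 3 = 22 → 'w'
Result = "orvw"


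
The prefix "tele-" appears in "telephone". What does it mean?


Prefix: tele-
As in: telephone -> tele- + phone
Meaning = distant


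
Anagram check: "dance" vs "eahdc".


Word 1: "dance" → sorted: acden
Word 2: "eahdc" → sorted: acdeh
Same letters? acden != acdeh
Anagram = No


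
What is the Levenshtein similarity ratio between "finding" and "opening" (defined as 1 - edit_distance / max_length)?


Word 1: "finding" (length 7)
Word 2: "opening" (length 7)
One optimal edit sequence:
  1. substitute 'f' -> 'o'  (+1)
  2. substitute 'i' -> 'p'  (+1)
  3. substitute 'n' -> 'e'  (+1)
  4. substitute 'd' -> 'n'  (+1)
  5. keep 'i'
  6. keep 'n'
  7. keep 'g'
Edit distance = 4
Max length = max(7, 7) = 7
Similarity = 1 - 4/7
= 0.4286


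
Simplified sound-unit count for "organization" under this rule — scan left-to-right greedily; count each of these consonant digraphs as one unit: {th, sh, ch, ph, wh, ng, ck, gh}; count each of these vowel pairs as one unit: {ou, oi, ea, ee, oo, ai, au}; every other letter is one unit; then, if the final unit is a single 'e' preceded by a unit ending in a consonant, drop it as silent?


Word: "organization" (12 letters)
Left-to-right scan:
  [1] 'o' (letter)
  [2] 'r' (letter)
  [3] 'g' (letter)
  [4] 'a' (letter)
  [5] 'n' (letter)
  [6] 'i' (letter)
  [7] 'z' (letter)
  [8] 'a' (letter)
  [9] 't' (letter)
  [10] 'i' (letter)
  [11] 'o' (letter)
  [12] 'n' (letter)
Units from scan: 12
Sound units = 12 units


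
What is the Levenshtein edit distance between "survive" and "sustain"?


Word 1: "survive" (length 7)
Word 2: "sustain" (length 7)
One optimal edit sequence (insert/delete/substitute each cost 1):
  1. keep 's'
  2. keep 'u'
  3. substitute 'r' -> 's'  (+1)
  4. substitute 'v' -> 't'  (+1)
  5. substitute 'i' -> 'a'  (+1)
  6. substitute 'v' -> 'i'  (+1)
  7. substitute 'e' -> 'n'  (+1)
Total edit operations: 5
Edit distance = 5


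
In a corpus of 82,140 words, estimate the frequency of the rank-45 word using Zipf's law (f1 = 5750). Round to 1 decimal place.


Zipf's law: f(r) = f(1) / r
f(1) = 5750
f(45) = 5750 / 45
= 127.8 occurrences


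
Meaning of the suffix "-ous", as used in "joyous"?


Suffix: -ous
As in: joyous -> joy + -ous
Meaning = having quality of


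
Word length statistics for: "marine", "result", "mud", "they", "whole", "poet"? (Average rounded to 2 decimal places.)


Lengths: "marine"=6, "result"=6, "mud"=3, "they"=4, "whole"=5, "poet"=4
Sum = 28, Count = 6
Average = 28/6 = 4.67
= avg=4.67, min=3, max=6


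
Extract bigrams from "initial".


Word: "initial" (length 7)
Number of bigrams = 7 - 2 + 1 = 6
  Position 0: "in"
  Position 1: "ni"
  Position 2: "it"
  Position 3: "ti"
  Position 4: "ia"
  Position 5: "al"
Bigrams = "in", "ni", "it", "ti", "ia", "al"


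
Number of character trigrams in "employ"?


Word: "employ" (length 6)
Number of 3-grams = length - 3 + 1 = 6 - 3 + 1
= 4


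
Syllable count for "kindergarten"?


Word: "kindergarten"
Syllable breakdown: kin | der | gar | ten
Counting: 4 parts
= 4 syllables


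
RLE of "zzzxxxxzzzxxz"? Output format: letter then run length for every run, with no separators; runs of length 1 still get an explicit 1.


String: "zzzxxxxzzzxxz"
Scanning for consecutive runs:
  'z' x 3
  'x' x 4
  'z' x 3
  'x' x 2
  'z' x 1
RLE = "z3x4z3x2z1"


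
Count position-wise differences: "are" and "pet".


Comparing character by character (same length = 3):
  Pos 0: 'a' vs 'p' !=
  Pos 1: 'r' vs 'e' !=
  Pos 2: 'e' vs 't' !=
Hamming distance = 3


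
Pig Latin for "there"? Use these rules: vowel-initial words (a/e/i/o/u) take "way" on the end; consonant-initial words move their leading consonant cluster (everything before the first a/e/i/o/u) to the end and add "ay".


Word: "there"
Starts with consonant(s) → move to end, add 'ay'
Consonant cluster: "th"
Pig Latin = "erethay"


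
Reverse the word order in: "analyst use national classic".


Original: "analyst use national classic"
Words (1..n): analyst | use | national | classic
Reversed (n..1): classic | national | use | analyst
Result = "classic national use analyst"


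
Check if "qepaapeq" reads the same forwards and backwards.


Word: "qepaapeq"
Reversed: "qepaapeq"
Forward == Backward? qepaapeq == qepaapeq
Palindrome = Yes


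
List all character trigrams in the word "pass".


Word: "pass" (length 4)
Number of trigrams = 4 - 3 + 1 = 2
  Position 0: "pas"
  Position 1: "ass"
Trigrams = "pas", "ass"


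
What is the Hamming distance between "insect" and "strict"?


Comparing character by character (same length = 6):
  Pos 0: 'i' vs 's' !=
  Pos 1: 'n' vs 't' !=
  Pos 2: 's' vs 'r' !=
  Pos 3: 'e' vs 'i' !=
  Pos 4: 'c' vs 'c' =
  Pos 5: 't' vs 't' =
Hamming distance = 4


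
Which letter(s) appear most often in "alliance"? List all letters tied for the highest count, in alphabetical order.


Word: "alliance"
Letter counts:
  'a': 2
  'c': 1
  'e': 1
  'i': 1
  'l': 2
  'n': 1
Maximum count = 2
Most frequent = 'a', 'l' (2 times each)


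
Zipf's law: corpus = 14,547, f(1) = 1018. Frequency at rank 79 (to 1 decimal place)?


Zipf's law: f(r) = f(1) / r
f(1) = 1018
f(79) = 1018 / 79
= 12.9 occurrences


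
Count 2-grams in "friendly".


Word: "friendly" (length 8)
Number of 2-grams = length - 2 + 1 = 8 - 2 + 1
= 7


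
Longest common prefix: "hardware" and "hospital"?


Word 1: "hardware"
Word 2: "hospital"
Comparing from start:
  Pos 0: 'h' == 'h'
  Pos 1: 'a' != 'o' (stop)
LCP = "h" (length 1)


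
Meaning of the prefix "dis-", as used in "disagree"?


Prefix: dis-
As in: disagree -> dis- + agree
Meaning = not / opposite


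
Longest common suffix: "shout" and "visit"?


Word 1: "shout"
Word 2: "visit"
Comparing from end:
  Pos -1: 't' == 't'
  Pos -2: 'u' != 'i' (stop)
LCS = "t" (length 1)


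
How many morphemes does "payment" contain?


Word: "payment"
Morphemes: pay + -ment
Each morpheme carries meaning
= 2 morphemes


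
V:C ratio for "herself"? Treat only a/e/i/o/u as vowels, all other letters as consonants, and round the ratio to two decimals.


Word: "herself"
Vowels (a,e,i,o,u): 2
Consonants: 5
Ratio = 2/5
= 0.40


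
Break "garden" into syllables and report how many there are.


Word: "garden"
Syllable breakdown: gar-den
Counting: 2 parts
= 2 syllables


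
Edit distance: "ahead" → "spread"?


Word 1: "ahead" (length 5)
Word 2: "spread" (length 6)
One optimal edit sequence (insert/delete/substitute each cost 1):
  1. insert 's'  (+1)
  2. substitute 'a' -> 'p'  (+1)
  3. substitute 'h' -> 'r'  (+1)
  4. keep 'e'
  5. keep 'a'
  6. keep 'd'
Total edit operations: 3
Edit distance = 3


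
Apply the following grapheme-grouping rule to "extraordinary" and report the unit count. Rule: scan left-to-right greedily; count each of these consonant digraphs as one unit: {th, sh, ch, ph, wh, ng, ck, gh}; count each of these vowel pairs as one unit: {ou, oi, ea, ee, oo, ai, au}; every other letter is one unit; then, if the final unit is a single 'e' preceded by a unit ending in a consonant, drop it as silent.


Word: "extraordinary" (13 letters)
Left-to-right scan:
  [1] 'e' (letter)
  [2] 'x' (letter)
  [3] 't' (letter)
  [4] 'r' (letter)
  [5] 'a' (letter)
  [6] 'o' (letter)
  [7] 'r' (letter)
  [8] 'd' (letter)
  [9] 'i' (letter)
  [10] 'n' (letter)
  [11] 'a' (letter)
  [12] 'r' (letter)
  [13] 'y' (letter)
Units from scan: 13
Sound units = 13 units


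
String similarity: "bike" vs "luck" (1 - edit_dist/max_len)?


Word 1: "bike" (length 4)
Word 2: "luck" (length 4)
One optimal edit sequence:
  1. substitute 'b' -> 'l'  (+1)
  2. substitute 'i' -> 'u'  (+1)
  3. substitute 'k' -> 'c'  (+1)
  4. substitute 'e' -> 'k'  (+1)
Edit distance = 4
Max length = max(4, 4) = 4
Similarity = 1 - 4/4
= 0.0000


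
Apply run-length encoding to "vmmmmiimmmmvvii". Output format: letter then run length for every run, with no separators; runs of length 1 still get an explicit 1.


String: "vmmmmiimmmmvvii"
Scanning for consecutive runs:
  'v' x 1
  'm' x 4
  'i' x 2
  'm' x 4
  'v' x 2
  'i' x 2
RLE = "v1m4i2m4v2i2"


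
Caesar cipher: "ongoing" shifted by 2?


Word: "ongoing"
Shift: 2
Each letter → (letter + shift) mod 26:
  'o' (14) + 2 = 16 → 'q'
  'n' (13) + 2 = 15 → 'p'
  'g' (6) + 2 = 8 → 'i'
  'o' (14) + 2 = 16 → 'q'
  'i' (8) + 2 = 10 → 'k'
  'n' (13) + 2 = 15 → 'p'
  'g' (6) + 2 = 8 → 'i'
Result = "qpiqkpi"


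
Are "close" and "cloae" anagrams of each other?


Word 1: "close" → sorted: celos
Word 2: "cloae" → sorted: acelo
Same letters? celos != acelo
Anagram = No


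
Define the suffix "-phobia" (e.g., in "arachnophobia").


Suffix: -phobia
Example: arachnophobia (arachno- + -phobia)
Meaning = fear of


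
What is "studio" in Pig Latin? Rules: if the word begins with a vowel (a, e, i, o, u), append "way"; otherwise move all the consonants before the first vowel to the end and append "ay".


Word: "studio"
Starts with consonant(s) → move to end, add 'ay'
Consonant cluster: "st"
Pig Latin = "udiostay"


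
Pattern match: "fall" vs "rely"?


Pattern of "fall": [0, 1, 2, 2]
Pattern of "rely": [0, 1, 2, 3]
Patterns do not match
Same pattern = No


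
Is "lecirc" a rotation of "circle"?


Word: "circle", Candidate: "lecirc"
Method: check if candidate is substring of word+word
"circlecircle" contains "lecirc"? Yes
Is rotation = Yes


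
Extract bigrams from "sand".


Word: "sand" (length 4)
Number of bigrams = 4 - 2 + 1 = 3
  Position 0: "sa"
  Position 1: "an"
  Position 2: "nd"
Bigrams = "sa", "an", "nd"


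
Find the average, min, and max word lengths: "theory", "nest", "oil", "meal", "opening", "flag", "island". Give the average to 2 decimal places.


Lengths: "theory"=6, "nest"=4, "oil"=3, "meal"=4, "opening"=7, "flag"=4, "island"=6
Sum = 34, Count = 7
Average = 34/7 = 4.86
= avg=4.86, min=3, max=7


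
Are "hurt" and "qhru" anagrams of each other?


Word 1: "hurt" → sorted: hrtu
Word 2: "qhru" → sorted: hqru
Same letters? hrtu != hqru
Anagram = No


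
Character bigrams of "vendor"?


Word: "vendor" (length 6)
Number of bigrams = 6 - 2 + 1 = 5
  Position 0: "ve"
  Position 1: "en"
  Position 2: "nd"
  Position 3: "do"
  Position 4: "or"
Bigrams = "ve", "en", "nd", "do", "or"


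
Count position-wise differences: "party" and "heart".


Comparing character by character (same length = 5):
  Pos 0: 'p' vs 'h' !=
  Pos 1: 'a' vs 'e' !=
  Pos 2: 'r' vs 'a' !=
  Pos 3: 't' vs 'r' !=
  Pos 4: 'y' vs 't' !=
Hamming distance = 5


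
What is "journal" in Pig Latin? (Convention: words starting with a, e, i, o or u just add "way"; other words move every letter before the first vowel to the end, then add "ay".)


Word: "journal"
Starts with consonant(s) → move to end, add 'ay'
Consonant cluster: "j"
Pig Latin = "ournaljay"


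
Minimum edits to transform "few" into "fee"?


Word 1: "few" (length 3)
Word 2: "fee" (length 3)
One optimal edit sequence (insert/delete/substitute each cost 1):
  1. keep 'f'
  2. keep 'e'
  3. substitute 'w' -> 'e'  (+1)
Total edit operations: 1
Edit distance = 1


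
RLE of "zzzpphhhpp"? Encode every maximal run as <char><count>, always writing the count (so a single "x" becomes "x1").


String: "zzzpphhhpp"
Scanning for consecutive runs:
  'z' x 3
  'p' x 2
  'h' x 3
  'p' x 2
RLE = "z3p2h3p2"


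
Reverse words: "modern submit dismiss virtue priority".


Original: "modern submit dismiss virtue priority"
Words (1..n): modern | submit | dismiss | virtue | priority
Reversed (n..1): priority | virtue | dismiss | submit | modern
Result = "priority virtue dismiss submit modern"


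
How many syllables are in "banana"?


Word: "banana"
Syllable breakdown: ba | na | na
Counting: 3 parts
= 3 syllables


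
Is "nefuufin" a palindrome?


Word: "nefuufin"
Reversed: "nifuufen"
Forward == Backward? nefuufin != nifuufen
Palindrome = No


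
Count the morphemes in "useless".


Word: "useless"
Morphemes: use | -less
Each morpheme carries meaning
= 2 morphemes


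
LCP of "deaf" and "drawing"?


Word 1: "deaf"
Word 2: "drawing"
Comparing from start:
  Pos 0: 'd' == 'd'
  Pos 1: 'e' != 'r' (stop)
LCP = "d" (length 1)


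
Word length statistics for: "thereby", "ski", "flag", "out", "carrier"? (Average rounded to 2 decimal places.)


Lengths: "thereby"=7, "ski"=3, "flag"=4, "out"=3, "carrier"=7
Sum = 24, Count = 5
Average = 24/5 = 4.80
= avg=4.80, min=3, max=7


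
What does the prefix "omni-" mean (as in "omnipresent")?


Prefix: omni-
Example: omnipresent = omni- + present
Meaning = all


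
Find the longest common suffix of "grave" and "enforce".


Word 1: "grave"
Word 2: "enforce"
Comparing from end:
  Pos -1: 'e' == 'e'
  Pos -2: 'v' != 'c' (stop)
LCS = "e" (length 1)


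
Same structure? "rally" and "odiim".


Pattern of "rally": [0, 1, 2, 2, 3]
Pattern of "odiim": [0, 1, 2, 2, 3]
Patterns match
Same pattern = Yes


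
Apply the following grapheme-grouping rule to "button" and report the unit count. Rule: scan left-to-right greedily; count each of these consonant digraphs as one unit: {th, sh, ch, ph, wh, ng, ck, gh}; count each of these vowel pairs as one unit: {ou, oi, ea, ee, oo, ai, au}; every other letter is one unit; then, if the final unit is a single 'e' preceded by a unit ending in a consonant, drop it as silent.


Word: "button" (6 letters)
Left-to-right scan:
  1. 'b' (letter)
  2. 'u' (letter)
  3. 't' (letter)
  4. 't' (letter)
  5. 'o' (letter)
  6. 'n' (letter)
Units from scan: 6
Sound units = 6 units


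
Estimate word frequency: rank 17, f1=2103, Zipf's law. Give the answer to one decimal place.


Zipf's law: f(r) = f(1) / r
f(1) = 2103
f(17) = 2103 / 17
= 123.7 occurrences


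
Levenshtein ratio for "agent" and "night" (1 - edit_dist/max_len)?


Word 1: "agent" (length 5)
Word 2: "night" (length 5)
One optimal edit sequence:
  1. substitute 'a' -> 'n'  (+1)
  2. substitute 'g' -> 'i'  (+1)
  3. substitute 'e' -> 'g'  (+1)
  4. substitute 'n' -> 'h'  (+1)
  5. keep 't'
Edit distance = 4
Max length = max(5, 5) = 5
Similarity = 1 - 4/5
= 0.2000


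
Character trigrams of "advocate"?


Word: "advocate" (length 8)
Number of trigrams = 8 - 3 + 1 = 6
  Position 0: "adv"
  Position 1: "dvo"
  Position 2: "voc"
  Position 3: "oca"
  Position 4: "cat"
  Position 5: "ate"
Trigrams = "adv", "dvo", "voc", "oca", "cat", "ate"


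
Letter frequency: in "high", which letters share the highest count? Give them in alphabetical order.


Word: "high"
Letter counts:
  'g': 1
  'h': 2
  'i': 1
Maximum count = 2
Most frequent = 'h' (2 times each)


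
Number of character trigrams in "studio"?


Word: "studio" (length 6)
Number of 3-grams = length - 3 + 1 = 6 - 3 + 1
= 4


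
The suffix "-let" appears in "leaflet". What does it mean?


Suffix: -let
Example: leaflet = leaf + -let
Meaning = small


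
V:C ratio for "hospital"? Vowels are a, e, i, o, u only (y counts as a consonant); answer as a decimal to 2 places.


Word: "hospital"
Vowels (a,e,i,o,u): 3
Consonants: 5
Ratio = 3/5
= 0.60


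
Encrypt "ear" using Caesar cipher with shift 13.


Word: "ear"
Shift: 13
Each letter → (letter + shift) mod 26:
  'e' (4) + 13 = 17 → 'r'
  'a' (0) + 13 = 13 → 'n'
  'r' (17) + 13 = 4 → 'e'
Result = "rne"


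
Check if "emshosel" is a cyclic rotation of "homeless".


Word: "homeless", Candidate: "emshosel"
Method: check if candidate is substring of word+word
"homelesshomeless" contains "emshosel"? No
Is rotation = No


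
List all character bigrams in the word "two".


Word: "two" (length 3)
Number of bigrams = 3 - 2 + 1 = 2
  Position 0: "tw"
  Position 1: "wo"
Bigrams = "tw", "wo"


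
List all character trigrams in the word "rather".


Word: "rather" (length 6)
Number of trigrams = 6 - 3 + 1 = 4
  Position 0: "rat"
  Position 1: "ath"
  Position 2: "the"
  Position 3: "her"
Trigrams = "rat", "ath", "the", "her"


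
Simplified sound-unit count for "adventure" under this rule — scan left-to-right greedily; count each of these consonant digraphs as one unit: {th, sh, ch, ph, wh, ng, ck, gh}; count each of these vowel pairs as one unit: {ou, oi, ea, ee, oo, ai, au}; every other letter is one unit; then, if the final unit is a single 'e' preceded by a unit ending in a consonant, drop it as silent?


Word: "adventure" (9 letters)
Left-to-right scan:
  (1) 'a' (letter)
  (2) 'd' (letter)
  (3) 'v' (letter)
  (4) 'e' (letter)
  (5) 'n' (letter)
  (6) 't' (letter)
  (7) 'u' (letter)
  (8) 'r' (letter)
  (9) 'e' (letter)
Units from scan: 9
Final unit is 'e' after a consonant -> drop as silent (-1)
Sound units = 8 units


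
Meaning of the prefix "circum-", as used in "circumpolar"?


Prefix: circum-
As in: circumpolar -> circum- + polar
Meaning = around


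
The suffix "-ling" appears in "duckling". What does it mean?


Suffix: -ling
Example: duckling (duck + -ling)
Meaning = small / young


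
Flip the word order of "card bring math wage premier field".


Original: "card bring math wage premier field"
Words (1..n): card | bring | math | wage | premier | field
Reversed (n..1): field | premier | wage | math | bring | card
Result = "field premier wage math bring card"


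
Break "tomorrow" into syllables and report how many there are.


Word: "tomorrow"
Syllable breakdown: to · mor · row
Counting: 3 parts
= 3 syllables


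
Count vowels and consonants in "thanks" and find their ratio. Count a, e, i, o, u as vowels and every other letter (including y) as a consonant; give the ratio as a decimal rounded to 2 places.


Word: "thanks"
Vowels (a,e,i,o,u): 1
Consonants: 5
Ratio = 1/5
= 0.20


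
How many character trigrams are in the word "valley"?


Word: "valley" (length 6)
Number of 3-grams = length - 3 + 1 = 6 - 3 + 1
= 4


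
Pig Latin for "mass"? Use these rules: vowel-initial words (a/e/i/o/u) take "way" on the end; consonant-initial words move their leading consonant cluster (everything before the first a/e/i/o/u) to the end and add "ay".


Word: "mass"
Starts with consonant(s) → move to end, add 'ay'
Consonant cluster: "m"
Pig Latin = "assmay"


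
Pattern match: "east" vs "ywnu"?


Pattern of "east": [0, 1, 2, 3]
Pattern of "ywnu": [0, 1, 2, 3]
Patterns match
Same pattern = Yes


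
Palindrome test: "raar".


Word: "raar"
Reversed: "raar"
Forward == Backward? raar == raar
Palindrome = Yes


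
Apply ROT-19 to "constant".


Word: "constant"
Shift: 19
Each letter → (letter + shift) mod 26:
  'c' (2) + 19 = 21 → 'v'
  'o' (14) + 19 = 7 → 'h'
  'n' (13) + 19 = 6 → 'g'
  's' (18) + 19 = 11 → 'l'
  't' (19) + 19 = 12 → 'm'
  'a' (0) + 19 = 19 → 't'
  'n' (13) + 19 = 6 → 'g'
  't' (19) + 19 = 12 → 'm'
Result = "vhglmtgm"


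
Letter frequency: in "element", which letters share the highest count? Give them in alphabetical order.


Word: "element"
Letter counts:
  'e': 3
  'l': 1
  'm': 1
  'n': 1
  't': 1
Maximum count = 3
Most frequent = 'e' (3 times each)


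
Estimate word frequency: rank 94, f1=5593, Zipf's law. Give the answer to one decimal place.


Zipf's law: f(r) = f(1) / r
f(1) = 5593
f(94) = 5593 / 94
= 59.5 occurrences


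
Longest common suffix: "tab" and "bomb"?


Word 1: "tab"
Word 2: "bomb"
Comparing from end:
  Pos -1: 'b' == 'b'
  Pos -2: 'a' != 'm' (stop)
LCS = "b" (length 1)


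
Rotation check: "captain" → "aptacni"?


Word: "captain", Candidate: "aptacni"
Method: check if candidate is substring of word+word
"captaincaptain" contains "aptacni"? No
Is rotation = No


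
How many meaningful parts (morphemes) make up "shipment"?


Word: "shipment"
Morphemes: ship / -ment
Each morpheme carries meaning
= 2 morphemes


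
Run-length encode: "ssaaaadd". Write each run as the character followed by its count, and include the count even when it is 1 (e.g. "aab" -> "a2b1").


String: "ssaaaadd"
Scanning for consecutive runs:
  's' x 2
  'a' x 4
  'd' x 2
RLE = "s2a4d2"


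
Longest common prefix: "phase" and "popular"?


Word 1: "phase"
Word 2: "popular"
Comparing from start:
  Pos 0: 'p' == 'p'
  Pos 1: 'h' != 'o' (stop)
LCP = "p" (length 1)


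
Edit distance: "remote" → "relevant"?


Word 1: "remote" (length 6)
Word 2: "relevant" (length 8)
One optimal edit sequence (insert/delete/substitute each cost 1):
  1. keep 'r'
  2. insert 'e'  (+1)
  3. insert 'l'  (+1)
  4. keep 'e'
  5. substitute 'm' -> 'v'  (+1)
  6. substitute 'o' -> 'a'  (+1)
  7. substitute 't' -> 'n'  (+1)
  8. substitute 'e' -> 't'  (+1)
Total edit operations: 6
Edit distance = 6


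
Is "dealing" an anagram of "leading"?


Word 1: "leading" → sorted: adegiln
Word 2: "dealing" → sorted: adegiln
Same letters? adegiln == adegiln
Anagram = Yes


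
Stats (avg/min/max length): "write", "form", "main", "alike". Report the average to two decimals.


Lengths: "write"=5, "form"=4, "main"=4, "alike"=5
Sum = 18, Count = 4
Average = 18/4 = 4.50
= avg=4.50, min=4, max=5


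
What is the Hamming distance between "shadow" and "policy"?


Comparing character by character (same length = 6):
  Pos 0: 's' vs 'p' !=
  Pos 1: 'h' vs 'o' !=
  Pos 2: 'a' vs 'l' !=
  Pos 3: 'd' vs 'i' !=
  Pos 4: 'o' vs 'c' !=
  Pos 5: 'w' vs 'y' !=
Hamming distance = 6


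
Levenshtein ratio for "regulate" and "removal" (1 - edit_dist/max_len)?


Word 1: "regulate" (length 8)
Word 2: "removal" (length 7)
One optimal edit sequence:
  1. keep 'r'
  2. keep 'e'
  3. substitute 'g' -> 'm'  (+1)
  4. substitute 'u' -> 'o'  (+1)
  5. substitute 'l' -> 'v'  (+1)
  6. keep 'a'
  7. delete 't'  (+1)
  8. substitute 'e' -> 'l'  (+1)
Edit distance = 5
Max length = max(8, 7) = 8
Similarity = 1 - 5/8
= 0.3750


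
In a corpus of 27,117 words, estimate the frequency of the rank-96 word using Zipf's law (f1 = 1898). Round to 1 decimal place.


Zipf's law: f(r) = f(1) / r
f(1) = 1898
f(96) = 1898 / 96
= 19.8 occurrences


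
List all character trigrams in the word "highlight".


Word: "highlight" (length 9)
Number of trigrams = 9 - 3 + 1 = 7
  Position 0: "hig"
  Position 1: "igh"
  Position 2: "ghl"
  Position 3: "hli"
  Position 4: "lig"
  Position 5: "igh"
  Position 6: "ght"
Trigrams = "hig", "igh", "ghl", "hli", "lig", "igh", "ght"


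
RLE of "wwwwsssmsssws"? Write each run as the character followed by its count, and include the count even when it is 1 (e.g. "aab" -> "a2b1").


String: "wwwwsssmsssws"
Scanning for consecutive runs:
  'w' x 4
  's' x 3
  'm' x 1
  's' x 3
  'w' x 1
  's' x 1
RLE = "w4s3m1s3w1s1"


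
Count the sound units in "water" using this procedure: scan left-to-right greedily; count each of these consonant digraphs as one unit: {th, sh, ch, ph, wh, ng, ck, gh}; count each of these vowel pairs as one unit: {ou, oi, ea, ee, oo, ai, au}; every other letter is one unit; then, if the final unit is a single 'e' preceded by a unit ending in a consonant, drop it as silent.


Word: "water" (5 letters)
Left-to-right scan:
  (1) 'w' (letter)
  (2) 'a' (letter)
  (3) 't' (letter)
  (4) 'e' (letter)
  (5) 'r' (letter)
Units from scan: 5
Sound units = 5 units


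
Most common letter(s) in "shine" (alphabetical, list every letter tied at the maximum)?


Word: "shine"
Letter counts:
  'e': 1
  'h': 1
  'i': 1
  'n': 1
  's': 1
Maximum count = 1
Most frequent = 'e', 'h', 'i', 'n', 's' (1 time each)


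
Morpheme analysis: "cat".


Word: "cat"
Morphemes: cat
Each morpheme carries meaning
= 1 morpheme


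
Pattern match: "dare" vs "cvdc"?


Pattern of "dare": [0, 1, 2, 3]
Pattern of "cvdc": [0, 1, 2, 0]
Patterns do not match
Same pattern = No


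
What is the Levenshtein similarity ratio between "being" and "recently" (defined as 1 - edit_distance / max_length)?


Word 1: "being" (length 5)
Word 2: "recently" (length 8)
One optimal edit sequence:
  1. substitute 'b' -> 'r'  (+1)
  2. keep 'e'
  3. insert 'c'  (+1)
  4. substitute 'i' -> 'e'  (+1)
  5. keep 'n'
  6. insert 't'  (+1)
  7. insert 'l'  (+1)
  8. substitute 'g' -> 'y'  (+1)
Edit distance = 6
Max length = max(5, 8) = 8
Similarity = 1 - 6/8
= 0.2500


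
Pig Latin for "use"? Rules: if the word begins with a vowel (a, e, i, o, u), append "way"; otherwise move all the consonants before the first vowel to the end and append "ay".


Word: "use"
Starts with vowel → add 'way'
Pig Latin = "useway"


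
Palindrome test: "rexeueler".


Word: "rexeueler"
Reversed: "releuexer"
Forward == Backward? rexeueler != releuexer
Palindrome = No


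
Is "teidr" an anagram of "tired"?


Word 1: "tired" → sorted: deirt
Word 2: "teidr" → sorted: deirt
Same letters? deirt == deirt
Anagram = Yes


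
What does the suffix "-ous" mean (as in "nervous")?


Suffix: -ous
As in: nervous -> nerve + -ous, with a spelling change
Meaning = having quality of


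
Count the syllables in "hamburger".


Word: "hamburger"
Syllable breakdown: ham-bur-ger
Counting: 3 parts
= 3 syllables


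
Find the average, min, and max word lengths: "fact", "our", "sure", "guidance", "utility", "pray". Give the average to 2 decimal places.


Lengths: "fact"=4, "our"=3, "sure"=4, "guidance"=8, "utility"=7, "pray"=4
Sum = 30, Count = 6
Average = 30/6 = 5.00
= avg=5.00, min=3, max=8


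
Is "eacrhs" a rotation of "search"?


Word: "search", Candidate: "eacrhs"
Method: check if candidate is substring of word+word
"searchsearch" contains "eacrhs"? No
Is rotation = No


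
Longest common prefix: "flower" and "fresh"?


Word 1: "flower"
Word 2: "fresh"
Comparing from start:
  Pos 0: 'f' == 'f'
  Pos 1: 'l' != 'r' (stop)
LCP = "f" (length 1)


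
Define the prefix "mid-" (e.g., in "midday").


Prefix: mid-
Example: midday = mid- + day
Meaning = middle


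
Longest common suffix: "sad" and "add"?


Word 1: "sad"
Word 2: "add"
Comparing from end:
  Pos -1: 'd' == 'd'
  Pos -2: 'a' != 'd' (stop)
LCS = "d" (length 1)


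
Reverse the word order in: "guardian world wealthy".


Original: "guardian world wealthy"
Words (1..n): guardian | world | wealthy
Reversed (n..1): wealthy | world | guardian
Result = "wealthy world guardian"


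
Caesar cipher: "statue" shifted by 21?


Word: "statue"
Shift: 21
Each letter → (letter + shift) mod 26:
  's' (18) + 21 = 13 → 'n'
  't' (19) + 21 = 14 → 'o'
  'a' (0) + 21 = 21 → 'v'
  't' (19) + 21 = 14 → 'o'
  'u' (20) + 21 = 15 → 'p'
  'e' (4) + 21 = 25 → 'z'
Result = "novopz"


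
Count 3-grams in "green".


Word: "green" (length 5)
Number of 3-grams = length - 3 + 1 = 5 - 3 + 1
= 3


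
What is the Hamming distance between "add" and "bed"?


Comparing character by character (same length = 3):
  Pos 0: 'a' vs 'b' !=
  Pos 1: 'd' vs 'e' !=
  Pos 2: 'd' vs 'd' =
Hamming distance = 2


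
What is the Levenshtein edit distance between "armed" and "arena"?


Word 1: "armed" (length 5)
Word 2: "arena" (length 5)
One optimal edit sequence (insert/delete/substitute each cost 1):
  1. keep 'a'
  2. keep 'r'
  3. substitute 'm' -> 'e'  (+1)
  4. substitute 'e' -> 'n'  (+1)
  5. substitute 'd' -> 'a'  (+1)
Total edit operations: 3
Edit distance = 3


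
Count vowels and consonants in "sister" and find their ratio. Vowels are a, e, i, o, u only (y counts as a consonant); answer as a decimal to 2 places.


Word: "sister"
Vowels (a,e,i,o,u): 2
Consonants: 4
Ratio = 2/4
= 0.50


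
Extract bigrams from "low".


Word: "low" (length 3)
Number of bigrams = 3 - 2 + 1 = 2
  Position 0: "lo"
  Position 1: "ow"
Bigrams = "lo", "ow"


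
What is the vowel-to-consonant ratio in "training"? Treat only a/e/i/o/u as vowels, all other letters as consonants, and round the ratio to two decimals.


Word: "training"
Vowels (a,e,i,o,u): 3
Consonants: 5
Ratio = 3/5
= 0.60


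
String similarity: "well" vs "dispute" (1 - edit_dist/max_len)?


Word 1: "well" (length 4)
Word 2: "dispute" (length 7)
One optimal edit sequence:
  1. insert 'd'  (+1)
  2. insert 'i'  (+1)
  3. insert 's'  (+1)
  4. substitute 'w' -> 'p'  (+1)
  5. substitute 'e' -> 'u'  (+1)
  6. substitute 'l' -> 't'  (+1)
  7. substitute 'l' -> 'e'  (+1)
Edit distance = 7
Max length = max(4, 7) = 7
Similarity = 1 - 7/7
= 0.0000


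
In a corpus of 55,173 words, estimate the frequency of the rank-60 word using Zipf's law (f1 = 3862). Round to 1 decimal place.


Zipf's law: f(r) = f(1) / r
f(1) = 3862
f(60) = 3862 / 60
= 64.4 occurrences
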